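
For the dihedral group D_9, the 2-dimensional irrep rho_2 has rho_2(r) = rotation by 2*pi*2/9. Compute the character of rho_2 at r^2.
chi_{rho_2}(r^2) = 2*cos(2*pi*2*2/9) = -2*cos(pi/9)

Justification: rho_2(r^2) is rotation by angle 2*pi*2*2/9, whose trace is 2*cos(2*pi*2*2/9) = -2*cos(pi/9).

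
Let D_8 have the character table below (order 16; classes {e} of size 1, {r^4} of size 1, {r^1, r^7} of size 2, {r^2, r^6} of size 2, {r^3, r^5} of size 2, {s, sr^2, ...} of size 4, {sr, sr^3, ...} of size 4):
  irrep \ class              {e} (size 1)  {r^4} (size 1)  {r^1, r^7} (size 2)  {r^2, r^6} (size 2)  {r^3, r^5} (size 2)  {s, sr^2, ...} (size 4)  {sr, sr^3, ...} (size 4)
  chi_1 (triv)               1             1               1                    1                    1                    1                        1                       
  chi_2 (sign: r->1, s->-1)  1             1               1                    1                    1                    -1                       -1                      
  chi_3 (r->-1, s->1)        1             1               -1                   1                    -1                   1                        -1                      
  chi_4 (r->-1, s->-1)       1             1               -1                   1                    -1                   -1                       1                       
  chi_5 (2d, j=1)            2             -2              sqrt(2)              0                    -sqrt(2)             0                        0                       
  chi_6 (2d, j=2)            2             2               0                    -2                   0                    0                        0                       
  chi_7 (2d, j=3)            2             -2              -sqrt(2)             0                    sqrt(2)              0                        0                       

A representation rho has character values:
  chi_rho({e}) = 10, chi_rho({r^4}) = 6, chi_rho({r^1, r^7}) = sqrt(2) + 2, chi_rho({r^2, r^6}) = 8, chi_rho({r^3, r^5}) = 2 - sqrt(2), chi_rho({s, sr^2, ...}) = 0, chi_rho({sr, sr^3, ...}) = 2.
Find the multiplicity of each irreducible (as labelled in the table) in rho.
Multiplicities: chi_1: 3, chi_2: 2, chi_3: 1, chi_4: 2, chi_5: 1, chi_6: 0, chi_7: 0.

Argument: Use <chi_rho, chi> = (1/|G|) sum_C |C| * chi_rho(C) * conj(chi(C)) with |G| = 16 for each irreducible chi in the table:
  <chi_rho, chi_1> = (1/16)[1*(10)*conj(1) + 1*(6)*conj(1) + 2*(sqrt(2) + 2)*conj(1) + 2*(8)*conj(1) + 2*(2 - sqrt(2))*conj(1) + 4*(0)*conj(1) + 4*(2)*conj(1)]
      = (1/16)[(10) + (6) + (2*sqrt(2) + 4) + (16) + (4 - 2*sqrt(2)) + (0) + (8)] = 48/16 = 3
  <chi_rho, chi_2> = (1/16)[1*(10)*conj(1) + 1*(6)*conj(1) + 2*(sqrt(2) + 2)*conj(1) + 2*(8)*conj(1) + 2*(2 - sqrt(2))*conj(1) + 4*(0)*conj(-1) + 4*(2)*conj(-1)]
      = (1/16)[(10) + (6) + (2*sqrt(2) + 4) + (16) + (4 - 2*sqrt(2)) + (0) + (-8)] = 32/16 = 2
  <chi_rho, chi_3> = (1/16)[1*(10)*conj(1) + 1*(6)*conj(1) + 2*(sqrt(2) + 2)*conj(-1) + 2*(8)*conj(1) + 2*(2 - sqrt(2))*conj(-1) + 4*(0)*conj(1) + 4*(2)*conj(-1)]
      = (1/16)[(10) + (6) + (-4 - 2*sqrt(2)) + (16) + (-4 + 2*sqrt(2)) + (0) + (-8)] = 16/16 = 1
  <chi_rho, chi_4> = (1/16)[1*(10)*conj(1) + 1*(6)*conj(1) + 2*(sqrt(2) + 2)*conj(-1) + 2*(8)*conj(1) + 2*(2 - sqrt(2))*conj(-1) + 4*(0)*conj(-1) + 4*(2)*conj(1)]
      = (1/16)[(10) + (6) + (-4 - 2*sqrt(2)) + (16) + (-4 + 2*sqrt(2)) + (0) + (8)] = 32/16 = 2
  <chi_rho, chi_5> = (1/16)[1*(10)*conj(2) + 1*(6)*conj(-2) + 2*(sqrt(2) + 2)*conj(sqrt(2)) + 2*(8)*conj(0) + 2*(2 - sqrt(2))*conj(-sqrt(2)) + 4*(0)*conj(0) + 4*(2)*conj(0)]
      = (1/16)[(20) + (-12) + (4 + 4*sqrt(2)) + (0) + (4 - 4*sqrt(2)) + (0) + (0)] = 16/16 = 1
  <chi_rho, chi_6> = (1/16)[1*(10)*conj(2) + 1*(6)*conj(2) + 2*(sqrt(2) + 2)*conj(0) + 2*(8)*conj(-2) + 2*(2 - sqrt(2))*conj(0) + 4*(0)*conj(0) + 4*(2)*conj(0)]
      = (1/16)[(20) + (12) + (0) + (-32) + (0) + (0) + (0)] = 0/16 = 0
  <chi_rho, chi_7> = (1/16)[1*(10)*conj(2) + 1*(6)*conj(-2) + 2*(sqrt(2) + 2)*conj(-sqrt(2)) + 2*(8)*conj(0) + 2*(2 - sqrt(2))*conj(sqrt(2)) + 4*(0)*conj(0) + 4*(2)*conj(0)]
      = (1/16)[(20) + (-12) + (-4*sqrt(2) - 4) + (0) + (-4 + 4*sqrt(2)) + (0) + (0)] = 0/16 = 0
Dimension check: dim(rho) = sum (mult * dim) = 3*1 + 2*1 + 1*1 + 2*1 + 1*2 + 0*2 + 0*2 = 10 = chi_rho(e) = 10.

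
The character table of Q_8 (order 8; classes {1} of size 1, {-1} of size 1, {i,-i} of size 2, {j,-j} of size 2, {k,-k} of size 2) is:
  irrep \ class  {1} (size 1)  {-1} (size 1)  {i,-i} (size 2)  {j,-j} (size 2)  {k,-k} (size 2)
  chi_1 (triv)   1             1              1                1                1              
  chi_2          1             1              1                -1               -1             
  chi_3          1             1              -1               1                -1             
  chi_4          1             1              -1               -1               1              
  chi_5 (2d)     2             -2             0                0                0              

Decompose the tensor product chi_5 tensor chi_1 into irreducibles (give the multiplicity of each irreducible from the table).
chi_5 tensor chi_1 = chi_5 (all other irreducibles have multiplicity 0).

Proof sketch: The character of a tensor product is the pointwise product (chi_5 * chi_1)(C) = chi_5(C) * chi_1(C):
  {1}: (2)*(1), {-1}: (-2)*(1), {i,-i}: (0)*(1), {j,-j}: (0)*(1), {k,-k}: (0)*(1)
so (chi_5 * chi_1) takes values
  {1} -> 2, {-1} -> -2, {i,-i} -> 0, {j,-j} -> 0, {k,-k} -> 0.
Now take the inner product of this character with each irreducible chi from the table, <chi_5*chi_1, chi> = (1/8) sum_C |C| (chi_5*chi_1)(C) conj(chi(C)):
  <chi_5*chi_1, chi_1> = (1/8)[1*(2)*conj(1) + 1*(-2)*conj(1) + 2*(0)*conj(1) + 2*(0)*conj(1) + 2*(0)*conj(1)]
      = (1/8)[(2) + (-2) + (0) + (0) + (0)] = 0/8 = 0
  <chi_5*chi_1, chi_2> = (1/8)[1*(2)*conj(1) + 1*(-2)*conj(1) + 2*(0)*conj(1) + 2*(0)*conj(-1) + 2*(0)*conj(-1)]
      = (1/8)[(2) + (-2) + (0) + (0) + (0)] = 0/8 = 0
  <chi_5*chi_1, chi_3> = (1/8)[1*(2)*conj(1) + 1*(-2)*conj(1) + 2*(0)*conj(-1) + 2*(0)*conj(1) + 2*(0)*conj(-1)]
      = (1/8)[(2) + (-2) + (0) + (0) + (0)] = 0/8 = 0
  <chi_5*chi_1, chi_4> = (1/8)[1*(2)*conj(1) + 1*(-2)*conj(1) + 2*(0)*conj(-1) + 2*(0)*conj(-1) + 2*(0)*conj(1)]
      = (1/8)[(2) + (-2) + (0) + (0) + (0)] = 0/8 = 0
  <chi_5*chi_1, chi_5> = (1/8)[1*(2)*conj(2) + 1*(-2)*conj(-2) + 2*(0)*conj(0) + 2*(0)*conj(0) + 2*(0)*conj(0)]
      = (1/8)[(4) + (4) + (0) + (0) + (0)] = 8/8 = 1
Hence the multiplicities are chi_5: 1. Dimension check: dim(chi_5)*dim(chi_1) = 2*1 = 2 and sum (mult * dim) = 1*2 = 2.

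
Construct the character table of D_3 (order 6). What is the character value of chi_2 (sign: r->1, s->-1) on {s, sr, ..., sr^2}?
Conjugacy classes: {e} of size 1, {r^1, r^2} of size 2, {s, sr, ..., sr^2} of size 3.
Character table:
  irrep \ class              {e} (size 1)  {r^1, r^2} (size 2)  {s, sr, ..., sr^2} (size 3)
  chi_1 (triv)               1             1                    1                          
  chi_2 (sign: r->1, s->-1)  1             1                    -1                         
  chi_3 (2d, j=1)            2             -1                   0                          

Spot check: chi_2 (sign: r->1, s->-1) on {s, sr, ..., sr^2} = -1.

Explanation: D_3 has order 2*3 = 6 with 3 conjugacy classes, hence 3 irreducibles. Sum of squared dims 1 + 1 + 4 = 6 = |G|. Linear characters come from the abelianisation; the 2-dimensional irreps have character r^k -> 2*cos(2*pi*j*k/3), reflections -> 0.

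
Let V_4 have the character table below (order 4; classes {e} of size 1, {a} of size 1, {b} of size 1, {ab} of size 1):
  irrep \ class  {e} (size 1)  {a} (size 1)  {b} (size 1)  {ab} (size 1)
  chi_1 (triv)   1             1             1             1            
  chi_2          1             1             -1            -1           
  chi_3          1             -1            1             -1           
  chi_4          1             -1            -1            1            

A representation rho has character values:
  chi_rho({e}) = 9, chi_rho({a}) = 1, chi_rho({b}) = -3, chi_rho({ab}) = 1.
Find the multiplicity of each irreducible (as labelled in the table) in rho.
Multiplicities: chi_1: 2, chi_2: 3, chi_3: 1, chi_4: 3.

Solution. Use <chi_rho, chi> = (1/|G|) sum_C |C| * chi_rho(C) * conj(chi(C)) with |G| = 4 for each irreducible chi in the table:
  <chi_rho, chi_1> = (1/4)[1*(9)*conj(1) + 1*(1)*conj(1) + 1*(-3)*conj(1) + 1*(1)*conj(1)]
      = (1/4)[(9) + (1) + (-3) + (1)] = 8/4 = 2
  <chi_rho, chi_2> = (1/4)[1*(9)*conj(1) + 1*(1)*conj(1) + 1*(-3)*conj(-1) + 1*(1)*conj(-1)]
      = (1/4)[(9) + (1) + (3) + (-1)] = 12/4 = 3
  <chi_rho, chi_3> = (1/4)[1*(9)*conj(1) + 1*(1)*conj(-1) + 1*(-3)*conj(1) + 1*(1)*conj(-1)]
      = (1/4)[(9) + (-1) + (-3) + (-1)] = 4/4 = 1
  <chi_rho, chi_4> = (1/4)[1*(9)*conj(1) + 1*(1)*conj(-1) + 1*(-3)*conj(-1) + 1*(1)*conj(1)]
      = (1/4)[(9) + (-1) + (3) + (1)] = 12/4 = 3
Dimension check: dim(rho) = sum (mult * dim) = 2*1 + 3*1 + 1*1 + 3*1 = 9 = chi_rho(e) = 9.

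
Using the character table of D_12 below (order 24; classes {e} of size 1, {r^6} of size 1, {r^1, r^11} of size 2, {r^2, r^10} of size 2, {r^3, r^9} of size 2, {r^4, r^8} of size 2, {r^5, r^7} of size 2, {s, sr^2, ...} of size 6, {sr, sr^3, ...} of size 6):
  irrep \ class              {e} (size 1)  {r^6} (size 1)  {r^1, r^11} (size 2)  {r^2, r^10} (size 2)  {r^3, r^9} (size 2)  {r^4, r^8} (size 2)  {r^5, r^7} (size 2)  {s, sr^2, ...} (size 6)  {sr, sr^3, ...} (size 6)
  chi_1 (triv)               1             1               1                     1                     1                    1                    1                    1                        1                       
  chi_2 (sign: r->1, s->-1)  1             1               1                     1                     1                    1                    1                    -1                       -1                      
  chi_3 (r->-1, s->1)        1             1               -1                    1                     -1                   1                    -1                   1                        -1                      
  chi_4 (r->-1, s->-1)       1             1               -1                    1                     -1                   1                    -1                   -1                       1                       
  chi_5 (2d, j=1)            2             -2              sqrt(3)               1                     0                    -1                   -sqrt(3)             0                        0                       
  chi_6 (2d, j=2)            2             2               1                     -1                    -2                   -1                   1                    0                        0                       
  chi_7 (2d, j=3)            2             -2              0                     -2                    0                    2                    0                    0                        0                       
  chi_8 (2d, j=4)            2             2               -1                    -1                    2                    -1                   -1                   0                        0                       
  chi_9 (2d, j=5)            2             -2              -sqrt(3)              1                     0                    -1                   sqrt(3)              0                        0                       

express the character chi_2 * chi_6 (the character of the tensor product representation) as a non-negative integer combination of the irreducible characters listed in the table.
chi_2 tensor chi_6 = chi_6 (all other irreducibles have multiplicity 0).

Details: The character of a tensor product is the pointwise product (chi_2 * chi_6)(C) = chi_2(C) * chi_6(C):
  {e}: (1)*(2), {r^6}: (1)*(2), {r^1, r^11}: (1)*(1), {r^2, r^10}: (1)*(-1), {r^3, r^9}: (1)*(-2), {r^4, r^8}: (1)*(-1), {r^5, r^7}: (1)*(1), {s, sr^2, ...}: (-1)*(0), {sr, sr^3, ...}: (-1)*(0)
so (chi_2 * chi_6) takes values
  {e} -> 2, {r^6} -> 2, {r^1, r^11} -> 1, {r^2, r^10} -> -1, {r^3, r^9} -> -2, {r^4, r^8} -> -1, {r^5, r^7} -> 1, {s, sr^2, ...} -> 0, {sr, sr^3, ...} -> 0.
Now take the inner product of this character with each irreducible chi from the table, <chi_2*chi_6, chi> = (1/24) sum_C |C| (chi_2*chi_6)(C) conj(chi(C)):
  <chi_2*chi_6, chi_1> = (1/24)[1*(2)*conj(1) + 1*(2)*conj(1) + 2*(1)*conj(1) + 2*(-1)*conj(1) + 2*(-2)*conj(1) + 2*(-1)*conj(1) + 2*(1)*conj(1) + 6*(0)*conj(1) + 6*(0)*conj(1)]
      = (1/24)[(2) + (2) + (2) + (-2) + (-4) + (-2) + (2) + (0) + (0)] = 0/24 = 0
  <chi_2*chi_6, chi_2> = (1/24)[1*(2)*conj(1) + 1*(2)*conj(1) + 2*(1)*conj(1) + 2*(-1)*conj(1) + 2*(-2)*conj(1) + 2*(-1)*conj(1) + 2*(1)*conj(1) + 6*(0)*conj(-1) + 6*(0)*conj(-1)]
      = (1/24)[(2) + (2) + (2) + (-2) + (-4) + (-2) + (2) + (0) + (0)] = 0/24 = 0
  <chi_2*chi_6, chi_3> = (1/24)[1*(2)*conj(1) + 1*(2)*conj(1) + 2*(1)*conj(-1) + 2*(-1)*conj(1) + 2*(-2)*conj(-1) + 2*(-1)*conj(1) + 2*(1)*conj(-1) + 6*(0)*conj(1) + 6*(0)*conj(-1)]
      = (1/24)[(2) + (2) + (-2) + (-2) + (4) + (-2) + (-2) + (0) + (0)] = 0/24 = 0
  <chi_2*chi_6, chi_4> = (1/24)[1*(2)*conj(1) + 1*(2)*conj(1) + 2*(1)*conj(-1) + 2*(-1)*conj(1) + 2*(-2)*conj(-1) + 2*(-1)*conj(1) + 2*(1)*conj(-1) + 6*(0)*conj(-1) + 6*(0)*conj(1)]
      = (1/24)[(2) + (2) + (-2) + (-2) + (4) + (-2) + (-2) + (0) + (0)] = 0/24 = 0
  <chi_2*chi_6, chi_5> = (1/24)[1*(2)*conj(2) + 1*(2)*conj(-2) + 2*(1)*conj(sqrt(3)) + 2*(-1)*conj(1) + 2*(-2)*conj(0) + 2*(-1)*conj(-1) + 2*(1)*conj(-sqrt(3)) + 6*(0)*conj(0) + 6*(0)*conj(0)]
      = (1/24)[(4) + (-4) + (2*sqrt(3)) + (-2) + (0) + (2) + (-2*sqrt(3)) + (0) + (0)] = 0/24 = 0
  <chi_2*chi_6, chi_6> = (1/24)[1*(2)*conj(2) + 1*(2)*conj(2) + 2*(1)*conj(1) + 2*(-1)*conj(-1) + 2*(-2)*conj(-2) + 2*(-1)*conj(-1) + 2*(1)*conj(1) + 6*(0)*conj(0) + 6*(0)*conj(0)]
      = (1/24)[(4) + (4) + (2) + (2) + (8) + (2) + (2) + (0) + (0)] = 24/24 = 1
  <chi_2*chi_6, chi_7> = (1/24)[1*(2)*conj(2) + 1*(2)*conj(-2) + 2*(1)*conj(0) + 2*(-1)*conj(-2) + 2*(-2)*conj(0) + 2*(-1)*conj(2) + 2*(1)*conj(0) + 6*(0)*conj(0) + 6*(0)*conj(0)]
      = (1/24)[(4) + (-4) + (0) + (4) + (0) + (-4) + (0) + (0) + (0)] = 0/24 = 0
  <chi_2*chi_6, chi_8> = (1/24)[1*(2)*conj(2) + 1*(2)*conj(2) + 2*(1)*conj(-1) + 2*(-1)*conj(-1) + 2*(-2)*conj(2) + 2*(-1)*conj(-1) + 2*(1)*conj(-1) + 6*(0)*conj(0) + 6*(0)*conj(0)]
      = (1/24)[(4) + (4) + (-2) + (2) + (-8) + (2) + (-2) + (0) + (0)] = 0/24 = 0
  <chi_2*chi_6, chi_9> = (1/24)[1*(2)*conj(2) + 1*(2)*conj(-2) + 2*(1)*conj(-sqrt(3)) + 2*(-1)*conj(1) + 2*(-2)*conj(0) + 2*(-1)*conj(-1) + 2*(1)*conj(sqrt(3)) + 6*(0)*conj(0) + 6*(0)*conj(0)]
      = (1/24)[(4) + (-4) + (-2*sqrt(3)) + (-2) + (0) + (2) + (2*sqrt(3)) + (0) + (0)] = 0/24 = 0
Hence the multiplicities are chi_6: 1. Dimension check: dim(chi_2)*dim(chi_6) = 1*2 = 2 and sum (mult * dim) = 1*2 = 2.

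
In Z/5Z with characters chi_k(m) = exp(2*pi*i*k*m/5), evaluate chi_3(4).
chi_3(4) = zeta_5^12 = exp(4*I*pi/5)

Details: chi_3(4) = zeta_5^(3*4) = zeta_5^12. Since zeta_5^5 = 1, this equals zeta_5^2 = exp(2*pi*i*2/5) = exp(4*I*pi/5).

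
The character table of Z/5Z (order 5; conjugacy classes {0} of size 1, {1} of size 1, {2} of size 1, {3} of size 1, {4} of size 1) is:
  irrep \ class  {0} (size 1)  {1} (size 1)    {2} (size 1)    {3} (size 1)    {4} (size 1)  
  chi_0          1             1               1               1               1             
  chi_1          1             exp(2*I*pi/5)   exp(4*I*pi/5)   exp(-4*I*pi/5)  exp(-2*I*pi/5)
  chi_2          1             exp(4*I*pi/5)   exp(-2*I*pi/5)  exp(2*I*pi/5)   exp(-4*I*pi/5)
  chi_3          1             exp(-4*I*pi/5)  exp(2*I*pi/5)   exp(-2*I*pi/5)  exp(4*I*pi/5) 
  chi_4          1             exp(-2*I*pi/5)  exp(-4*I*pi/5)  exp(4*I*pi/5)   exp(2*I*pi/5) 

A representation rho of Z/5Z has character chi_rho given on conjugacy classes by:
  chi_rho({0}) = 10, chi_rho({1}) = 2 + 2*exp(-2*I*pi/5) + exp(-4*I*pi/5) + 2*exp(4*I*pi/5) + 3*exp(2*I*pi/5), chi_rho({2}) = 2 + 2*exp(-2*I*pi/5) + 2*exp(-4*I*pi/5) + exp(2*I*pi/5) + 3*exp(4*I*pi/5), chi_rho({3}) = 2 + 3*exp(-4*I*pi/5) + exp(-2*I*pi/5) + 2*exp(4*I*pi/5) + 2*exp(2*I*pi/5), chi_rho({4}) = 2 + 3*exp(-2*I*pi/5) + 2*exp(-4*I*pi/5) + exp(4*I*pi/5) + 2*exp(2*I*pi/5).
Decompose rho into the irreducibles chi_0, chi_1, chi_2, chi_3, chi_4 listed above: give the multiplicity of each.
Multiplicities: chi_0: 2, chi_1: 3, chi_2: 2, chi_3: 1, chi_4: 2.

Solution. Use <chi_rho, chi> = (1/|G|) sum_C |C| * chi_rho(C) * conj(chi(C)) with |G| = 5 for each irreducible chi in the table:
  <chi_rho, chi_0> = (1/5)[1*(10)*conj(1) + 1*(2 + 2*exp(-2*I*pi/5) + exp(-4*I*pi/5) + 2*exp(4*I*pi/5) + 3*exp(2*I*pi/5))*conj(1) + 1*(2 + 2*exp(-2*I*pi/5) + 2*exp(-4*I*pi/5) + exp(2*I*pi/5) + 3*exp(4*I*pi/5))*conj(1) + 1*(2 + 3*exp(-4*I*pi/5) + exp(-2*I*pi/5) + 2*exp(4*I*pi/5) + 2*exp(2*I*pi/5))*conj(1) + 1*(2 + 3*exp(-2*I*pi/5) + 2*exp(-4*I*pi/5) + exp(4*I*pi/5) + 2*exp(2*I*pi/5))*conj(1)]
      = (1/5)[(10) + (2 + 2*exp(-2*I*pi/5) + exp(-4*I*pi/5) + 2*exp(4*I*pi/5) + 3*exp(2*I*pi/5)) + (2 + 2*exp(-2*I*pi/5) + 2*exp(-4*I*pi/5) + exp(2*I*pi/5) + 3*exp(4*I*pi/5)) + (2 + 3*exp(-4*I*pi/5) + exp(-2*I*pi/5) + 2*exp(4*I*pi/5) + 2*exp(2*I*pi/5)) + (2 + 3*exp(-2*I*pi/5) + 2*exp(-4*I*pi/5) + exp(4*I*pi/5) + 2*exp(2*I*pi/5))] = 10/5 = 2
  <chi_rho, chi_1> = (1/5)[1*(10)*conj(1) + 1*(2 + 2*exp(-2*I*pi/5) + exp(-4*I*pi/5) + 2*exp(4*I*pi/5) + 3*exp(2*I*pi/5))*conj(exp(2*I*pi/5)) + 1*(2 + 2*exp(-2*I*pi/5) + 2*exp(-4*I*pi/5) + exp(2*I*pi/5) + 3*exp(4*I*pi/5))*conj(exp(4*I*pi/5)) + 1*(2 + 3*exp(-4*I*pi/5) + exp(-2*I*pi/5) + 2*exp(4*I*pi/5) + 2*exp(2*I*pi/5))*conj(exp(-4*I*pi/5)) + 1*(2 + 3*exp(-2*I*pi/5) + 2*exp(-4*I*pi/5) + exp(4*I*pi/5) + 2*exp(2*I*pi/5))*conj(exp(-2*I*pi/5))]
      = (1/5)[(10) + (3 + 2*exp(-2*I*pi/5) + 2*exp(-4*I*pi/5) + exp(4*I*pi/5) + 2*exp(2*I*pi/5)) + (3 + 2*exp(-4*I*pi/5) + exp(-2*I*pi/5) + 2*exp(4*I*pi/5) + 2*exp(2*I*pi/5)) + (3 + 2*exp(-2*I*pi/5) + 2*exp(-4*I*pi/5) + exp(2*I*pi/5) + 2*exp(4*I*pi/5)) + (3 + 2*exp(-2*I*pi/5) + exp(-4*I*pi/5) + 2*exp(4*I*pi/5) + 2*exp(2*I*pi/5))] = 15/5 = 3
  <chi_rho, chi_2> = (1/5)[1*(10)*conj(1) + 1*(2 + 2*exp(-2*I*pi/5) + exp(-4*I*pi/5) + 2*exp(4*I*pi/5) + 3*exp(2*I*pi/5))*conj(exp(4*I*pi/5)) + 1*(2 + 2*exp(-2*I*pi/5) + 2*exp(-4*I*pi/5) + exp(2*I*pi/5) + 3*exp(4*I*pi/5))*conj(exp(-2*I*pi/5)) + 1*(2 + 3*exp(-4*I*pi/5) + exp(-2*I*pi/5) + 2*exp(4*I*pi/5) + 2*exp(2*I*pi/5))*conj(exp(2*I*pi/5)) + 1*(2 + 3*exp(-2*I*pi/5) + 2*exp(-4*I*pi/5) + exp(4*I*pi/5) + 2*exp(2*I*pi/5))*conj(exp(-4*I*pi/5))]
      = (1/5)[(10) + (2 + 3*exp(-2*I*pi/5) + 2*exp(-4*I*pi/5) + exp(2*I*pi/5) + 2*exp(4*I*pi/5)) + (2 + 2*exp(-2*I*pi/5) + 3*exp(-4*I*pi/5) + exp(4*I*pi/5) + 2*exp(2*I*pi/5)) + (2 + 2*exp(-2*I*pi/5) + exp(-4*I*pi/5) + 3*exp(4*I*pi/5) + 2*exp(2*I*pi/5)) + (2 + 2*exp(-4*I*pi/5) + exp(-2*I*pi/5) + 2*exp(4*I*pi/5) + 3*exp(2*I*pi/5))] = 10/5 = 2
  <chi_rho, chi_3> = (1/5)[1*(10)*conj(1) + 1*(2 + 2*exp(-2*I*pi/5) + exp(-4*I*pi/5) + 2*exp(4*I*pi/5) + 3*exp(2*I*pi/5))*conj(exp(-4*I*pi/5)) + 1*(2 + 2*exp(-2*I*pi/5) + 2*exp(-4*I*pi/5) + exp(2*I*pi/5) + 3*exp(4*I*pi/5))*conj(exp(2*I*pi/5)) + 1*(2 + 3*exp(-4*I*pi/5) + exp(-2*I*pi/5) + 2*exp(4*I*pi/5) + 2*exp(2*I*pi/5))*conj(exp(-2*I*pi/5)) + 1*(2 + 3*exp(-2*I*pi/5) + 2*exp(-4*I*pi/5) + exp(4*I*pi/5) + 2*exp(2*I*pi/5))*conj(exp(4*I*pi/5))]
      = (1/5)[(10) + (1 + 2*exp(-2*I*pi/5) + 3*exp(-4*I*pi/5) + 2*exp(4*I*pi/5) + 2*exp(2*I*pi/5)) + (1 + 2*exp(-2*I*pi/5) + 2*exp(-4*I*pi/5) + 2*exp(4*I*pi/5) + 3*exp(2*I*pi/5)) + (1 + 3*exp(-2*I*pi/5) + 2*exp(-4*I*pi/5) + 2*exp(4*I*pi/5) + 2*exp(2*I*pi/5)) + (1 + 2*exp(-2*I*pi/5) + 2*exp(-4*I*pi/5) + 3*exp(4*I*pi/5) + 2*exp(2*I*pi/5))] = 5/5 = 1
  <chi_rho, chi_4> = (1/5)[1*(10)*conj(1) + 1*(2 + 2*exp(-2*I*pi/5) + exp(-4*I*pi/5) + 2*exp(4*I*pi/5) + 3*exp(2*I*pi/5))*conj(exp(-2*I*pi/5)) + 1*(2 + 2*exp(-2*I*pi/5) + 2*exp(-4*I*pi/5) + exp(2*I*pi/5) + 3*exp(4*I*pi/5))*conj(exp(-4*I*pi/5)) + 1*(2 + 3*exp(-4*I*pi/5) + exp(-2*I*pi/5) + 2*exp(4*I*pi/5) + 2*exp(2*I*pi/5))*conj(exp(4*I*pi/5)) + 1*(2 + 3*exp(-2*I*pi/5) + 2*exp(-4*I*pi/5) + exp(4*I*pi/5) + 2*exp(2*I*pi/5))*conj(exp(2*I*pi/5))]
      = (1/5)[(10) + (2 + 2*exp(-4*I*pi/5) + exp(-2*I*pi/5) + 3*exp(4*I*pi/5) + 2*exp(2*I*pi/5)) + (2 + 3*exp(-2*I*pi/5) + exp(-4*I*pi/5) + 2*exp(4*I*pi/5) + 2*exp(2*I*pi/5)) + (2 + 2*exp(-2*I*pi/5) + 2*exp(-4*I*pi/5) + exp(4*I*pi/5) + 3*exp(2*I*pi/5)) + (2 + 2*exp(-2*I*pi/5) + 3*exp(-4*I*pi/5) + exp(2*I*pi/5) + 2*exp(4*I*pi/5))] = 10/5 = 2
(Exp terms are combined using exp(i*s)*conj(exp(i*t)) = exp(i*(s-t)), and sums of them are collapsed using the identity that for every m > 1 the m distinct m-th roots of unity sum to 0, e.g. 1 + exp(2*I*pi/3) + exp(-2*I*pi/3) = 0.)
Dimension check: dim(rho) = sum (mult * dim) = 2*1 + 3*1 + 2*1 + 1*1 + 2*1 = 10 = chi_rho(e) = 10.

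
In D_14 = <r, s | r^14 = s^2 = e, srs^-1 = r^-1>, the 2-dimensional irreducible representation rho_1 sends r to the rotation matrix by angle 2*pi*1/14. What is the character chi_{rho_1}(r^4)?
chi_{rho_1}(r^4) = 2*cos(2*pi*1*4/14) = -2*cos(3*pi/7)

Why: rho_1(r^4) is rotation by angle 2*pi*1*4/14, whose trace is 2*cos(2*pi*1*4/14) = -2*cos(3*pi/7).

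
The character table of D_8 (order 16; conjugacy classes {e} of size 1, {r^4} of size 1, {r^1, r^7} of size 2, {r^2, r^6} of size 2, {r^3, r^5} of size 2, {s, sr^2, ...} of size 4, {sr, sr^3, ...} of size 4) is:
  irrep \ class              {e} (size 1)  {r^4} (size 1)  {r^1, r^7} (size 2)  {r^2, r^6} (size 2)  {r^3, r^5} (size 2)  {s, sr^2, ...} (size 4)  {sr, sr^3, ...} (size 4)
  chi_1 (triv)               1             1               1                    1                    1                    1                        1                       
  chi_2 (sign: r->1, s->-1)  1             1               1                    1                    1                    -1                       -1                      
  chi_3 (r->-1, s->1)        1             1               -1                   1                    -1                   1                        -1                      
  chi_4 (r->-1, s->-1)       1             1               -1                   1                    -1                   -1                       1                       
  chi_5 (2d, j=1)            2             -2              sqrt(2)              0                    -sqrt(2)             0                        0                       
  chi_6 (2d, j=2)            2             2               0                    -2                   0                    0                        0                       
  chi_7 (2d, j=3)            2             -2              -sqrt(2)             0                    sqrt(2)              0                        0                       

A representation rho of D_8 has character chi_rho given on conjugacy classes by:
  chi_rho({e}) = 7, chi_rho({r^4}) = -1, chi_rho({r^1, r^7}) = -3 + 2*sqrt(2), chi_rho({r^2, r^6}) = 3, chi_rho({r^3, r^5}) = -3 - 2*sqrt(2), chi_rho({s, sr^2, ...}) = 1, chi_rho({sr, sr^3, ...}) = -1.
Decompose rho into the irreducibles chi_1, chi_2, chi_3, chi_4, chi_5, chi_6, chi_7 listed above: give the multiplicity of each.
Multiplicities: chi_1: 0, chi_2: 0, chi_3: 2, chi_4: 1, chi_5: 2, chi_6: 0, chi_7: 0.

Working: Use <chi_rho, chi> = (1/|G|) sum_C |C| * chi_rho(C) * conj(chi(C)) with |G| = 16 for each irreducible chi in the table:
  <chi_rho, chi_1> = (1/16)[1*(7)*conj(1) + 1*(-1)*conj(1) + 2*(-3 + 2*sqrt(2))*conj(1) + 2*(3)*conj(1) + 2*(-3 - 2*sqrt(2))*conj(1) + 4*(1)*conj(1) + 4*(-1)*conj(1)]
      = (1/16)[(7) + (-1) + (-6 + 4*sqrt(2)) + (6) + (-6 - 4*sqrt(2)) + (4) + (-4)] = 0/16 = 0
  <chi_rho, chi_2> = (1/16)[1*(7)*conj(1) + 1*(-1)*conj(1) + 2*(-3 + 2*sqrt(2))*conj(1) + 2*(3)*conj(1) + 2*(-3 - 2*sqrt(2))*conj(1) + 4*(1)*conj(-1) + 4*(-1)*conj(-1)]
      = (1/16)[(7) + (-1) + (-6 + 4*sqrt(2)) + (6) + (-6 - 4*sqrt(2)) + (-4) + (4)] = 0/16 = 0
  <chi_rho, chi_3> = (1/16)[1*(7)*conj(1) + 1*(-1)*conj(1) + 2*(-3 + 2*sqrt(2))*conj(-1) + 2*(3)*conj(1) + 2*(-3 - 2*sqrt(2))*conj(-1) + 4*(1)*conj(1) + 4*(-1)*conj(-1)]
      = (1/16)[(7) + (-1) + (6 - 4*sqrt(2)) + (6) + (4*sqrt(2) + 6) + (4) + (4)] = 32/16 = 2
  <chi_rho, chi_4> = (1/16)[1*(7)*conj(1) + 1*(-1)*conj(1) + 2*(-3 + 2*sqrt(2))*conj(-1) + 2*(3)*conj(1) + 2*(-3 - 2*sqrt(2))*conj(-1) + 4*(1)*conj(-1) + 4*(-1)*conj(1)]
      = (1/16)[(7) + (-1) + (6 - 4*sqrt(2)) + (6) + (4*sqrt(2) + 6) + (-4) + (-4)] = 16/16 = 1
  <chi_rho, chi_5> = (1/16)[1*(7)*conj(2) + 1*(-1)*conj(-2) + 2*(-3 + 2*sqrt(2))*conj(sqrt(2)) + 2*(3)*conj(0) + 2*(-3 - 2*sqrt(2))*conj(-sqrt(2)) + 4*(1)*conj(0) + 4*(-1)*conj(0)]
      = (1/16)[(14) + (2) + (8 - 6*sqrt(2)) + (0) + (8 + 6*sqrt(2)) + (0) + (0)] = 32/16 = 2
  <chi_rho, chi_6> = (1/16)[1*(7)*conj(2) + 1*(-1)*conj(2) + 2*(-3 + 2*sqrt(2))*conj(0) + 2*(3)*conj(-2) + 2*(-3 - 2*sqrt(2))*conj(0) + 4*(1)*conj(0) + 4*(-1)*conj(0)]
      = (1/16)[(14) + (-2) + (0) + (-12) + (0) + (0) + (0)] = 0/16 = 0
  <chi_rho, chi_7> = (1/16)[1*(7)*conj(2) + 1*(-1)*conj(-2) + 2*(-3 + 2*sqrt(2))*conj(-sqrt(2)) + 2*(3)*conj(0) + 2*(-3 - 2*sqrt(2))*conj(sqrt(2)) + 4*(1)*conj(0) + 4*(-1)*conj(0)]
      = (1/16)[(14) + (2) + (-8 + 6*sqrt(2)) + (0) + (-6*sqrt(2) - 8) + (0) + (0)] = 0/16 = 0
Dimension check: dim(rho) = sum (mult * dim) = 0*1 + 0*1 + 2*1 + 1*1 + 2*2 + 0*2 + 0*2 = 7 = chi_rho(e) = 7.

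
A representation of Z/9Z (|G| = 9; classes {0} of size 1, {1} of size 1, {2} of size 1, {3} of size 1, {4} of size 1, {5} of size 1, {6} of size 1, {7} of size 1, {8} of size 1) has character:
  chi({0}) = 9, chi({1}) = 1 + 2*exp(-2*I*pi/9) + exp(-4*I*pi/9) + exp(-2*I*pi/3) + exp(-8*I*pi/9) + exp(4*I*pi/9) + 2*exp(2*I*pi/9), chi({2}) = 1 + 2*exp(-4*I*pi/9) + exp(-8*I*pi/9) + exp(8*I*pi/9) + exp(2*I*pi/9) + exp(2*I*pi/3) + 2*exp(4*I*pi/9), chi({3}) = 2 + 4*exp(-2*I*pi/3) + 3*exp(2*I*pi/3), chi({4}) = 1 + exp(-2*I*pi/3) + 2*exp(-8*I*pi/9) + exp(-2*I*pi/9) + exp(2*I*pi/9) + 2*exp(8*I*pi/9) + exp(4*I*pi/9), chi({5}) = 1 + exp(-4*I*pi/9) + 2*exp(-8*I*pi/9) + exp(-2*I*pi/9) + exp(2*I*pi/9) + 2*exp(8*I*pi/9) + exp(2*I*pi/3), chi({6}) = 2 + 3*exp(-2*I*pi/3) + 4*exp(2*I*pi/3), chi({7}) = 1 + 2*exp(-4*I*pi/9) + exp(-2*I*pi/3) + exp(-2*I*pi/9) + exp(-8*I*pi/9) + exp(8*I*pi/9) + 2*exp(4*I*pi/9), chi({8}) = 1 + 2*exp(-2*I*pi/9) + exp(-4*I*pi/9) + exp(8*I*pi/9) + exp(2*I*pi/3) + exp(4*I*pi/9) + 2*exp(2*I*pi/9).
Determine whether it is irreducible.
Not irreducible (reducible): <chi, chi> = 13 > 1.

Explanation: <chi, chi> = (1/|G|) sum_C |C| * |chi(C)|^2 = (1/9)[1*|9|^2 + 1*|1 + 2*exp(-2*I*pi/9) + exp(-4*I*pi/9) + exp(-2*I*pi/3) + exp(-8*I*pi/9) + exp(4*I*pi/9) + 2*exp(2*I*pi/9)|^2 + 1*|1 + 2*exp(-4*I*pi/9) + exp(-8*I*pi/9) + exp(8*I*pi/9) + exp(2*I*pi/9) + exp(2*I*pi/3) + 2*exp(4*I*pi/9)|^2 + 1*|2 + 4*exp(-2*I*pi/3) + 3*exp(2*I*pi/3)|^2 + 1*|1 + exp(-2*I*pi/3) + 2*exp(-8*I*pi/9) + exp(-2*I*pi/9) + exp(2*I*pi/9) + 2*exp(8*I*pi/9) + exp(4*I*pi/9)|^2 + 1*|1 + exp(-4*I*pi/9) + 2*exp(-8*I*pi/9) + exp(-2*I*pi/9) + exp(2*I*pi/9) + 2*exp(8*I*pi/9) + exp(2*I*pi/3)|^2 + 1*|2 + 3*exp(-2*I*pi/3) + 4*exp(2*I*pi/3)|^2 + 1*|1 + 2*exp(-4*I*pi/9) + exp(-2*I*pi/3) + exp(-2*I*pi/9) + exp(-8*I*pi/9) + exp(8*I*pi/9) + 2*exp(4*I*pi/9)|^2 + 1*|1 + 2*exp(-2*I*pi/9) + exp(-4*I*pi/9) + exp(8*I*pi/9) + exp(2*I*pi/3) + exp(4*I*pi/9) + 2*exp(2*I*pi/9)|^2]
  = (1/9)[(81) + (13 + 9*exp(-4*I*pi/9) + 8*exp(-2*I*pi/3) + 10*exp(-2*I*pi/9) + 7*exp(-8*I*pi/9) + 7*exp(8*I*pi/9) + 10*exp(2*I*pi/9) + 8*exp(2*I*pi/3) + 9*exp(4*I*pi/9)) + (13 + 10*exp(-4*I*pi/9) + 8*exp(-2*I*pi/3) + 7*exp(-2*I*pi/9) + 9*exp(-8*I*pi/9) + 9*exp(8*I*pi/9) + 7*exp(2*I*pi/9) + 8*exp(2*I*pi/3) + 10*exp(4*I*pi/9)) + (3) + (13 + 8*exp(-2*I*pi/3) + 7*exp(-4*I*pi/9) + 9*exp(-2*I*pi/9) + 10*exp(-8*I*pi/9) + 10*exp(8*I*pi/9) + 9*exp(2*I*pi/9) + 7*exp(4*I*pi/9) + 8*exp(2*I*pi/3)) + (13 + 8*exp(-2*I*pi/3) + 7*exp(-4*I*pi/9) + 9*exp(-2*I*pi/9) + 10*exp(-8*I*pi/9) + 10*exp(8*I*pi/9) + 9*exp(2*I*pi/9) + 7*exp(4*I*pi/9) + 8*exp(2*I*pi/3)) + (3) + (13 + 10*exp(-4*I*pi/9) + 8*exp(-2*I*pi/3) + 7*exp(-2*I*pi/9) + 9*exp(-8*I*pi/9) + 9*exp(8*I*pi/9) + 7*exp(2*I*pi/9) + 8*exp(2*I*pi/3) + 10*exp(4*I*pi/9)) + (13 + 9*exp(-4*I*pi/9) + 8*exp(-2*I*pi/3) + 10*exp(-2*I*pi/9) + 7*exp(-8*I*pi/9) + 7*exp(8*I*pi/9) + 10*exp(2*I*pi/9) + 8*exp(2*I*pi/3) + 9*exp(4*I*pi/9))] = 117/9 = 13.
(Exp terms are combined using exp(i*s)*conj(exp(i*t)) = exp(i*(s-t)), and sums of them are collapsed using the identity that for every m > 1 the m distinct m-th roots of unity sum to 0, e.g. 1 + exp(2*I*pi/3) + exp(-2*I*pi/3) = 0.)
A character is irreducible iff <chi, chi> = 1, so this representation is reducible.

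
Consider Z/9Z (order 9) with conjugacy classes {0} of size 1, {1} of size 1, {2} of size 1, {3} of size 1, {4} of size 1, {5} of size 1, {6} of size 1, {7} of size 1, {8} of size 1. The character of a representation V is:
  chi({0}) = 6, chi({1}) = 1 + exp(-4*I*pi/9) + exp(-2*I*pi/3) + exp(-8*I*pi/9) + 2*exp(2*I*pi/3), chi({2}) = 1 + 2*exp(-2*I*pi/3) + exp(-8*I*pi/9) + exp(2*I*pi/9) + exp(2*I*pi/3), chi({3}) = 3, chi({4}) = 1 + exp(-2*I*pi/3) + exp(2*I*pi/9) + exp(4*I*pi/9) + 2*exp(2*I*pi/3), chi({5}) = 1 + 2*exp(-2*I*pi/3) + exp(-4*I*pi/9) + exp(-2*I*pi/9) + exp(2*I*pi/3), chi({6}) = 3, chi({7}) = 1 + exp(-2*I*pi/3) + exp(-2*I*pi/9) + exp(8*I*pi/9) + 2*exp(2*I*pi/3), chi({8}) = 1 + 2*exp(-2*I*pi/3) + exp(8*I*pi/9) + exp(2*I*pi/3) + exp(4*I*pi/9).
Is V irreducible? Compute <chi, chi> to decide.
Not irreducible (reducible): <chi, chi> = 8 > 1.

Why: <chi, chi> = (1/|G|) sum_C |C| * |chi(C)|^2 = (1/9)[1*|6|^2 + 1*|1 + exp(-4*I*pi/9) + exp(-2*I*pi/3) + exp(-8*I*pi/9) + 2*exp(2*I*pi/3)|^2 + 1*|1 + 2*exp(-2*I*pi/3) + exp(-8*I*pi/9) + exp(2*I*pi/9) + exp(2*I*pi/3)|^2 + 1*|3|^2 + 1*|1 + exp(-2*I*pi/3) + exp(2*I*pi/9) + exp(4*I*pi/9) + 2*exp(2*I*pi/3)|^2 + 1*|1 + 2*exp(-2*I*pi/3) + exp(-4*I*pi/9) + exp(-2*I*pi/9) + exp(2*I*pi/3)|^2 + 1*|3|^2 + 1*|1 + exp(-2*I*pi/3) + exp(-2*I*pi/9) + exp(8*I*pi/9) + 2*exp(2*I*pi/3)|^2 + 1*|1 + 2*exp(-2*I*pi/3) + exp(8*I*pi/9) + exp(2*I*pi/3) + exp(4*I*pi/9)|^2]
  = (1/9)[(36) + (8 + 5*exp(-2*I*pi/3) + 4*exp(-4*I*pi/9) + 2*exp(-2*I*pi/9) + 3*exp(-8*I*pi/9) + 3*exp(8*I*pi/9) + 2*exp(2*I*pi/9) + 4*exp(4*I*pi/9) + 5*exp(2*I*pi/3)) + (8 + 5*exp(-2*I*pi/3) + 2*exp(-4*I*pi/9) + 3*exp(-2*I*pi/9) + 4*exp(-8*I*pi/9) + 4*exp(8*I*pi/9) + 3*exp(2*I*pi/9) + 2*exp(4*I*pi/9) + 5*exp(2*I*pi/3)) + (9) + (8 + 5*exp(-2*I*pi/3) + 3*exp(-4*I*pi/9) + 4*exp(-2*I*pi/9) + 2*exp(-8*I*pi/9) + 2*exp(8*I*pi/9) + 4*exp(2*I*pi/9) + 3*exp(4*I*pi/9) + 5*exp(2*I*pi/3)) + (8 + 5*exp(-2*I*pi/3) + 3*exp(-4*I*pi/9) + 4*exp(-2*I*pi/9) + 2*exp(-8*I*pi/9) + 2*exp(8*I*pi/9) + 4*exp(2*I*pi/9) + 3*exp(4*I*pi/9) + 5*exp(2*I*pi/3)) + (9) + (8 + 5*exp(-2*I*pi/3) + 2*exp(-4*I*pi/9) + 3*exp(-2*I*pi/9) + 4*exp(-8*I*pi/9) + 4*exp(8*I*pi/9) + 3*exp(2*I*pi/9) + 2*exp(4*I*pi/9) + 5*exp(2*I*pi/3)) + (8 + 5*exp(-2*I*pi/3) + 4*exp(-4*I*pi/9) + 2*exp(-2*I*pi/9) + 3*exp(-8*I*pi/9) + 3*exp(8*I*pi/9) + 2*exp(2*I*pi/9) + 4*exp(4*I*pi/9) + 5*exp(2*I*pi/3))] = 72/9 = 8.
(Exp terms are combined using exp(i*s)*conj(exp(i*t)) = exp(i*(s-t)), and sums of them are collapsed using the identity that for every m > 1 the m distinct m-th roots of unity sum to 0, e.g. 1 + exp(2*I*pi/3) + exp(-2*I*pi/3) = 0.)
A character is irreducible iff <chi, chi> = 1, so this representation is reducible.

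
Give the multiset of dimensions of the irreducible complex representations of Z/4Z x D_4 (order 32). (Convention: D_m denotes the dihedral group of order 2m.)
Dimensions: 1, 1, 1, 1, 1, 1, 1, 1, 1, 1, 1, 1, 1, 1, 1, 1, 2, 2, 2, 2

Solution. There are 20 irreducibles (= number of conjugacy classes). Their dimensions d_i satisfy sum d_i^2 = |G| = 32: 1 + 1 + 1 + 1 + 1 + 1 + 1 + 1 + 1 + 1 + 1 + 1 + 1 + 1 + 1 + 1 + 4 + 4 + 4 + 4 = 32. (For the product with Z/4Z: each of the 4 1-dim characters of Z/4Z tensors with each irrep of D_4, giving 4 copies of each D_4-dimension.)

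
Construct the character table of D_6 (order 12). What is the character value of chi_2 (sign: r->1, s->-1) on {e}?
Conjugacy classes: {e} of size 1, {r^3} of size 1, {r^1, r^5} of size 2, {r^2, r^4} of size 2, {s, sr^2, ...} of size 3, {sr, sr^3, ...} of size 3.
Character table:
  irrep \ class              {e} (size 1)  {r^3} (size 1)  {r^1, r^5} (size 2)  {r^2, r^4} (size 2)  {s, sr^2, ...} (size 3)  {sr, sr^3, ...} (size 3)
  chi_1 (triv)               1             1               1                    1                    1                        1                       
  chi_2 (sign: r->1, s->-1)  1             1               1                    1                    -1                       -1                      
  chi_3 (r->-1, s->1)        1             -1              -1                   1                    1                        -1                      
  chi_4 (r->-1, s->-1)       1             -1              -1                   1                    -1                       1                       
  chi_5 (2d, j=1)            2             -2              1                    -1                   0                        0                       
  chi_6 (2d, j=2)            2             2               -1                   -1                   0                        0                       

Spot check: chi_2 (sign: r->1, s->-1) on {e} = 1.

D_6 has order 2*6 = 12 with 6 conjugacy classes, hence 6 irreducibles. Sum of squared dims 1 + 1 + 1 + 1 + 4 + 4 = 12 = |G|. Linear characters come from the abelianisation; the 2-dimensional irreps have character r^k -> 2*cos(2*pi*j*k/6), reflections -> 0.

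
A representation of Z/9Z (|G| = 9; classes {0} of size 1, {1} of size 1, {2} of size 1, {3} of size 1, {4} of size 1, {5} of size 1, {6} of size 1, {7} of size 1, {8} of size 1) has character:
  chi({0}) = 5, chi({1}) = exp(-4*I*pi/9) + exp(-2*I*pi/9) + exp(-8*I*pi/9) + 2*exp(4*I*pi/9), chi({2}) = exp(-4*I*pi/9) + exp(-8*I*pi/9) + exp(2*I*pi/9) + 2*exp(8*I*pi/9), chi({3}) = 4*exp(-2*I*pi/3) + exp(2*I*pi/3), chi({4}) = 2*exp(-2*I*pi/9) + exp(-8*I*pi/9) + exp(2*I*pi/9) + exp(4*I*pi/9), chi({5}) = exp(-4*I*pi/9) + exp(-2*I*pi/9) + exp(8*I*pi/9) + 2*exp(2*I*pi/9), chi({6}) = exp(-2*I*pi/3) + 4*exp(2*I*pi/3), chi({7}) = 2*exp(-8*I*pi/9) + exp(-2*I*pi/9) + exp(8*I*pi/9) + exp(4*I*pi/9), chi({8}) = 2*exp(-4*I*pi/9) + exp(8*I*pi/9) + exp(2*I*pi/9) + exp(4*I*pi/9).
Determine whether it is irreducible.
Not irreducible (reducible): <chi, chi> = 7 > 1.

Explanation: <chi, chi> = (1/|G|) sum_C |C| * |chi(C)|^2 = (1/9)[1*|5|^2 + 1*|exp(-4*I*pi/9) + exp(-2*I*pi/9) + exp(-8*I*pi/9) + 2*exp(4*I*pi/9)|^2 + 1*|exp(-4*I*pi/9) + exp(-8*I*pi/9) + exp(2*I*pi/9) + 2*exp(8*I*pi/9)|^2 + 1*|4*exp(-2*I*pi/3) + exp(2*I*pi/3)|^2 + 1*|2*exp(-2*I*pi/9) + exp(-8*I*pi/9) + exp(2*I*pi/9) + exp(4*I*pi/9)|^2 + 1*|exp(-4*I*pi/9) + exp(-2*I*pi/9) + exp(8*I*pi/9) + 2*exp(2*I*pi/9)|^2 + 1*|exp(-2*I*pi/3) + 4*exp(2*I*pi/3)|^2 + 1*|2*exp(-8*I*pi/9) + exp(-2*I*pi/9) + exp(8*I*pi/9) + exp(4*I*pi/9)|^2 + 1*|2*exp(-4*I*pi/9) + exp(8*I*pi/9) + exp(2*I*pi/9) + exp(4*I*pi/9)|^2]
  = (1/9)[(25) + (7 + 5*exp(-2*I*pi/3) + exp(-4*I*pi/9) + 2*exp(-8*I*pi/9) + exp(-2*I*pi/9) + exp(2*I*pi/9) + 2*exp(8*I*pi/9) + exp(4*I*pi/9) + 5*exp(2*I*pi/3)) + (7 + 5*exp(-2*I*pi/3) + 2*exp(-2*I*pi/9) + exp(-4*I*pi/9) + exp(-8*I*pi/9) + exp(8*I*pi/9) + exp(4*I*pi/9) + 2*exp(2*I*pi/9) + 5*exp(2*I*pi/3)) + (13) + (7 + 5*exp(-2*I*pi/3) + 2*exp(-4*I*pi/9) + exp(-2*I*pi/9) + exp(-8*I*pi/9) + exp(8*I*pi/9) + exp(2*I*pi/9) + 2*exp(4*I*pi/9) + 5*exp(2*I*pi/3)) + (7 + 5*exp(-2*I*pi/3) + 2*exp(-4*I*pi/9) + exp(-2*I*pi/9) + exp(-8*I*pi/9) + exp(8*I*pi/9) + exp(2*I*pi/9) + 2*exp(4*I*pi/9) + 5*exp(2*I*pi/3)) + (13) + (7 + 5*exp(-2*I*pi/3) + 2*exp(-2*I*pi/9) + exp(-4*I*pi/9) + exp(-8*I*pi/9) + exp(8*I*pi/9) + exp(4*I*pi/9) + 2*exp(2*I*pi/9) + 5*exp(2*I*pi/3)) + (7 + 5*exp(-2*I*pi/3) + exp(-4*I*pi/9) + 2*exp(-8*I*pi/9) + exp(-2*I*pi/9) + exp(2*I*pi/9) + 2*exp(8*I*pi/9) + exp(4*I*pi/9) + 5*exp(2*I*pi/3))] = 63/9 = 7.
(Exp terms are combined using exp(i*s)*conj(exp(i*t)) = exp(i*(s-t)), and sums of them are collapsed using the identity that for every m > 1 the m distinct m-th roots of unity sum to 0, e.g. 1 + exp(2*I*pi/3) + exp(-2*I*pi/3) = 0.)
A character is irreducible iff <chi, chi> = 1, so this representation is reducible.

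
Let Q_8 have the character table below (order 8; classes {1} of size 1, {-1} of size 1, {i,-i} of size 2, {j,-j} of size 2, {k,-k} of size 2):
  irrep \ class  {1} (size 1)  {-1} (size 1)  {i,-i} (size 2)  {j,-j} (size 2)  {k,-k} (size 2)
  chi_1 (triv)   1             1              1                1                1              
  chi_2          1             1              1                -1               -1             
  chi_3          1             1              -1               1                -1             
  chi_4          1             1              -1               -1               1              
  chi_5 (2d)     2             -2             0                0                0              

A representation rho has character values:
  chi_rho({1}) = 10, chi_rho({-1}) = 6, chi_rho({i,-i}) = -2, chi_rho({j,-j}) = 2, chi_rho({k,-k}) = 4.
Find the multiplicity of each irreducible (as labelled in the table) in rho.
Multiplicities: chi_1: 3, chi_2: 0, chi_3: 2, chi_4: 3, chi_5: 1.

Why: Use <chi_rho, chi> = (1/|G|) sum_C |C| * chi_rho(C) * conj(chi(C)) with |G| = 8 for each irreducible chi in the table:
  <chi_rho, chi_1> = (1/8)[1*(10)*conj(1) + 1*(6)*conj(1) + 2*(-2)*conj(1) + 2*(2)*conj(1) + 2*(4)*conj(1)]
      = (1/8)[(10) + (6) + (-4) + (4) + (8)] = 24/8 = 3
  <chi_rho, chi_2> = (1/8)[1*(10)*conj(1) + 1*(6)*conj(1) + 2*(-2)*conj(1) + 2*(2)*conj(-1) + 2*(4)*conj(-1)]
      = (1/8)[(10) + (6) + (-4) + (-4) + (-8)] = 0/8 = 0
  <chi_rho, chi_3> = (1/8)[1*(10)*conj(1) + 1*(6)*conj(1) + 2*(-2)*conj(-1) + 2*(2)*conj(1) + 2*(4)*conj(-1)]
      = (1/8)[(10) + (6) + (4) + (4) + (-8)] = 16/8 = 2
  <chi_rho, chi_4> = (1/8)[1*(10)*conj(1) + 1*(6)*conj(1) + 2*(-2)*conj(-1) + 2*(2)*conj(-1) + 2*(4)*conj(1)]
      = (1/8)[(10) + (6) + (4) + (-4) + (8)] = 24/8 = 3
  <chi_rho, chi_5> = (1/8)[1*(10)*conj(2) + 1*(6)*conj(-2) + 2*(-2)*conj(0) + 2*(2)*conj(0) + 2*(4)*conj(0)]
      = (1/8)[(20) + (-12) + (0) + (0) + (0)] = 8/8 = 1
Dimension check: dim(rho) = sum (mult * dim) = 3*1 + 0*1 + 2*1 + 3*1 + 1*2 = 10 = chi_rho(e) = 10.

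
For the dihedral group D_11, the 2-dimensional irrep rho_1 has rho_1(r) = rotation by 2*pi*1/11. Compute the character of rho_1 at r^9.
chi_{rho_1}(r^9) = 2*cos(2*pi*1*9/11) = 2*cos(4*pi/11)

Reasoning: rho_1(r^9) is rotation by angle 2*pi*1*9/11, whose trace is 2*cos(2*pi*1*9/11) = 2*cos(4*pi/11).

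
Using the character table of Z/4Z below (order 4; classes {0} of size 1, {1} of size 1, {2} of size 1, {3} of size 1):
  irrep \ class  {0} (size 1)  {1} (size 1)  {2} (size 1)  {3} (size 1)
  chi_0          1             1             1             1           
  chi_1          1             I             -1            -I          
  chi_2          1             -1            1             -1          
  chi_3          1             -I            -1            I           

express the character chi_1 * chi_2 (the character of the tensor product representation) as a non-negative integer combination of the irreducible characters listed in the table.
chi_1 tensor chi_2 = chi_3 (all other irreducibles have multiplicity 0).

Explanation: The character of a tensor product is the pointwise product (chi_1 * chi_2)(C) = chi_1(C) * chi_2(C):
  {0}: (1)*(1), {1}: (I)*(-1), {2}: (-1)*(1), {3}: (-I)*(-1)
so (chi_1 * chi_2) takes values
  {0} -> 1, {1} -> -I, {2} -> -1, {3} -> I.
Now take the inner product of this character with each irreducible chi from the table, <chi_1*chi_2, chi> = (1/4) sum_C |C| (chi_1*chi_2)(C) conj(chi(C)):
  <chi_1*chi_2, chi_0> = (1/4)[1*(1)*conj(1) + 1*(-I)*conj(1) + 1*(-1)*conj(1) + 1*(I)*conj(1)]
      = (1/4)[(1) + (-I) + (-1) + (I)] = 0/4 = 0
  <chi_1*chi_2, chi_1> = (1/4)[1*(1)*conj(1) + 1*(-I)*conj(I) + 1*(-1)*conj(-1) + 1*(I)*conj(-I)]
      = (1/4)[(1) + (-1) + (1) + (-1)] = 0/4 = 0
  <chi_1*chi_2, chi_2> = (1/4)[1*(1)*conj(1) + 1*(-I)*conj(-1) + 1*(-1)*conj(1) + 1*(I)*conj(-1)]
      = (1/4)[(1) + (I) + (-1) + (-I)] = 0/4 = 0
  <chi_1*chi_2, chi_3> = (1/4)[1*(1)*conj(1) + 1*(-I)*conj(-I) + 1*(-1)*conj(-1) + 1*(I)*conj(I)]
      = (1/4)[(1) + (1) + (1) + (1)] = 4/4 = 1
(Exp terms are combined using exp(i*s)*conj(exp(i*t)) = exp(i*(s-t)), and sums of them are collapsed using the identity that for every m > 1 the m distinct m-th roots of unity sum to 0, e.g. 1 + exp(2*I*pi/3) + exp(-2*I*pi/3) = 0.)
Hence the multiplicities are chi_3: 1. Dimension check: dim(chi_1)*dim(chi_2) = 1*1 = 1 and sum (mult * dim) = 1*1 = 1.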